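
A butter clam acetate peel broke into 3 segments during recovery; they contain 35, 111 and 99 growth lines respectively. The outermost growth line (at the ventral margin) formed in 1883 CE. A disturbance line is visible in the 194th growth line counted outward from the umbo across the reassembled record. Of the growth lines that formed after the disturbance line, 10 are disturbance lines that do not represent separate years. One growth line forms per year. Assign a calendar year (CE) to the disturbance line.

Total growth lines = 35 + 111 + 99 = 245.
245 − 194 = 51 growth lines lie beyond the disturbance line toward the ventral margin.
Excluding 10 false growth lines: 51 − 10 = 41.
Counting back 41 years from 1883 CE places the disturbance line in 1883 − 41 = 1842 CE.

1842 CE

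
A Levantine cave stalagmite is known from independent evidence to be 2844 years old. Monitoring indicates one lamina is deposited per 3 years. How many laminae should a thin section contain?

At 3 years per lamina, 2844 / 3 = 948 laminae are expected.
So 948 laminae should be present.

948 laminae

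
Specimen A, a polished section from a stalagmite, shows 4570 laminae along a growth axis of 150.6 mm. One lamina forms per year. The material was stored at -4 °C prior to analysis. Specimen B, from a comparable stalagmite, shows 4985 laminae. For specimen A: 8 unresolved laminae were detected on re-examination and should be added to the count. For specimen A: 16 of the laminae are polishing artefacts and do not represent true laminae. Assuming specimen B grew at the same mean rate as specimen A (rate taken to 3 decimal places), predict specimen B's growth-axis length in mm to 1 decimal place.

164.5 mm

Specimen A: after corrections the count is 4570 − 16 + 8 = 4562 laminae.
A: 150.6 mm over 4562 years gives 150.6 / 4562 ≈ 0.033 mm per year.
Length of B = 0.033 × 4985 = 164.5 mm.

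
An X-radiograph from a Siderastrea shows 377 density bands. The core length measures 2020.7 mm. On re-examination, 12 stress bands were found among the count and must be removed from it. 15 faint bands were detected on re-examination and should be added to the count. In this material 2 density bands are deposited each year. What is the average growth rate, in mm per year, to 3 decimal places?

Correcting the raw count gives 377 − 12 + 15 = 380 true density bands.
With 2 density bands per year, 380 / 2 = 190 years.
Extension rate ≈ 2020.7 / 190 = 10.635 mm per year.

10.635 mm per year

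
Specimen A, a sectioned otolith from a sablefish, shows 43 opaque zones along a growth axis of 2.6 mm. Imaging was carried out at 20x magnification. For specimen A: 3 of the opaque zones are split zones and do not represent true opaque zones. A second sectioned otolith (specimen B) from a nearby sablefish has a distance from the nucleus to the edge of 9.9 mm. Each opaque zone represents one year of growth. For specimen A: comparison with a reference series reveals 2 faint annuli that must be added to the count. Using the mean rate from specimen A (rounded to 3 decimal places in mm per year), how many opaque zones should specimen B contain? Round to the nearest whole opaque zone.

160 opaque zones

Specimen A: adjusted count: 43 − 3 + 2 = 42 opaque zones.
A: Mean rate = 2.6 mm / 42 years ≈ 0.062 mm/yr.
Specimen B: 9.9 mm / 0.062 mm per year = 159.68 years ≈ 160 opaque zones.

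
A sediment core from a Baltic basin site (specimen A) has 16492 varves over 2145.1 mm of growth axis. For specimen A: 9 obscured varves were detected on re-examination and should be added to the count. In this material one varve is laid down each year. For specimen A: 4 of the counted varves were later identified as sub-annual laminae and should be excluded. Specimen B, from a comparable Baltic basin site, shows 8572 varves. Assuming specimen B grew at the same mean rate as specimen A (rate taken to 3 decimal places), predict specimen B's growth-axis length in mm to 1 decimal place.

1114.4 mm

Specimen A: adjusted count: 16492 − 4 + 9 = 16497 varves.
A: Extension rate ≈ 2145.1 / 16497 = 0.130 mm/yr.
Length of B = 0.130 × 8572 = 1114.4 mm.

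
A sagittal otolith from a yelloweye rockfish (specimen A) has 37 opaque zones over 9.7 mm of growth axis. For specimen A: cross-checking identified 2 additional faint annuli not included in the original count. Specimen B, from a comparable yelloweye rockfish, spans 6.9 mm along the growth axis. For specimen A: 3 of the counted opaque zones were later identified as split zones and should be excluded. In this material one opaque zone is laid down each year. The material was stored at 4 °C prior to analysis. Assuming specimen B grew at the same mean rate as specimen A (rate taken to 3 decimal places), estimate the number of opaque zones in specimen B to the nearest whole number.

Specimen A: correcting the raw count gives 37 − 3 + 2 = 36 true opaque zones.
A: Extension rate ≈ 9.7 / 36 = 0.269 mm/year.
Specimen B: 6.9 mm / 0.269 mm per year = 25.65 years ≈ 26 opaque zones.

26 opaque zones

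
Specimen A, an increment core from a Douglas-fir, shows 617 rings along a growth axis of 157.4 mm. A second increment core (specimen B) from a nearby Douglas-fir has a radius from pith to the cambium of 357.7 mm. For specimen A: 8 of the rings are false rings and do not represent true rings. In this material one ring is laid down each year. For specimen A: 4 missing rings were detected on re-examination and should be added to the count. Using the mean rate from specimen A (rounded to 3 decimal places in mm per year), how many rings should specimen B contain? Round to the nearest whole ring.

1392 rings

Specimen A: correcting the raw count gives 617 − 8 + 4 = 613 true rings.
A: Extension rate ≈ 157.4 / 613 = 0.257 mm/year.
Specimen B: 357.7 mm / 0.257 mm per year = 1391.83 years ≈ 1392 rings.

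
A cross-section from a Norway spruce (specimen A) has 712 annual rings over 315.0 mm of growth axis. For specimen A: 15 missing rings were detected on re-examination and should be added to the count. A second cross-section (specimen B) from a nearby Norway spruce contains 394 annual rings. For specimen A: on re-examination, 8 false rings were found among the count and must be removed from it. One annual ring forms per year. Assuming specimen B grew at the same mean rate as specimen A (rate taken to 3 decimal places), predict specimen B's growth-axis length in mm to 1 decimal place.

Specimen A: true annual ring count = 712 − 8 + 15 = 719.
A: 315.0 mm over 719 years gives 315.0 / 719 ≈ 0.438 mm/year.
B's length ≈ 0.438 × 394 = 172.6 mm.

172.6 mm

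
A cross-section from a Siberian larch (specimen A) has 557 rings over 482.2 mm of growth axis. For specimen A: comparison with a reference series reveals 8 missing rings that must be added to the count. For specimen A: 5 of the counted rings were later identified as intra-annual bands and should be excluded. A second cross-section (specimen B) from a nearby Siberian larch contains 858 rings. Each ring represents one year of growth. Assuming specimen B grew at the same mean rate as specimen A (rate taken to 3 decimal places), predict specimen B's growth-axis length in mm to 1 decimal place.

Specimen A: correcting the raw count gives 557 − 5 + 8 = 560 true rings.
A: Extension rate ≈ 482.2 / 560 = 0.861 mm per year.
Length of B = 0.861 × 858 = 738.7 mm.

738.7 mm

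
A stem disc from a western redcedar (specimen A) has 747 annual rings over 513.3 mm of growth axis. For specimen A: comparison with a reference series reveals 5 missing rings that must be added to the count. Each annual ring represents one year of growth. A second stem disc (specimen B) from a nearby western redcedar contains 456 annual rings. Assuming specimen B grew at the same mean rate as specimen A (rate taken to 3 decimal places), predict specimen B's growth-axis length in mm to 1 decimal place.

311.4 mm

Specimen A: after corrections the count is 747 + 5 = 752 annual rings.
A: 513.3 mm over 752 years gives 513.3 / 752 ≈ 0.683 mm/year.
For B, 0.683 mm/year × 456 years = 311.4 mm.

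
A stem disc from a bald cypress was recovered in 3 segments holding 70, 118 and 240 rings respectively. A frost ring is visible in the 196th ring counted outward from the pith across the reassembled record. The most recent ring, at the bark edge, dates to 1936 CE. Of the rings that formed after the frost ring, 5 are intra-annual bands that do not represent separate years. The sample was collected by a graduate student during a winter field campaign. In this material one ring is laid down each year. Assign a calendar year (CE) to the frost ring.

Total rings = 70 + 118 + 240 = 428.
The frost ring sits at ring 196 from the pith, so 428 − 196 = 232 rings formed after it.
Removing the 5 false rings leaves 232 − 5 = 227 true rings beyond the frost ring.
The ring at the bark edge is 1936 CE, so the frost ring dates to 1936 − 227 = 1709 CE.

1709 CE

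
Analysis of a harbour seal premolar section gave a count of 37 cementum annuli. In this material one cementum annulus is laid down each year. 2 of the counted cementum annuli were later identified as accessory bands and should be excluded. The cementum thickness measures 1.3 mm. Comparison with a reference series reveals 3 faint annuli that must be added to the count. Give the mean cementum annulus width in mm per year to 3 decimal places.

0.034 mm per year

True cementum annulus count = 37 − 2 + 3 = 38.
Extension rate ≈ 1.3 / 38 = 0.034 mm per year.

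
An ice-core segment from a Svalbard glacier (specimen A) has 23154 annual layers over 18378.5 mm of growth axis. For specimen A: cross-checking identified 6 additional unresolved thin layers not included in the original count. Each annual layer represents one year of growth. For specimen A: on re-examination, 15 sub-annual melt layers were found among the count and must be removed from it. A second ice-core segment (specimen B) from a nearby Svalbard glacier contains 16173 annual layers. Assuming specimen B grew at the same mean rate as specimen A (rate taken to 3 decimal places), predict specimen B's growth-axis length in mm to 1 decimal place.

Specimen A: adjusted count: 23154 − 15 + 6 = 23145 annual layers.
A: 18378.5 mm over 23145 years gives 18378.5 / 23145 ≈ 0.794 mm/year.
Length of B = 0.794 × 16173 = 12841.4 mm.

12841.4 mm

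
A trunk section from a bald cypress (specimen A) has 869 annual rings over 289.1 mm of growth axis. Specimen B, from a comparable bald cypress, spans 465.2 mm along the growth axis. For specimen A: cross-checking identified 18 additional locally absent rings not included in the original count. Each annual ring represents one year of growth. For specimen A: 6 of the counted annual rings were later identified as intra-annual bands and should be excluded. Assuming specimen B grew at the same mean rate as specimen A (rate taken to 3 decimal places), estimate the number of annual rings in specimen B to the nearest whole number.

1418 annual rings

Specimen A: after corrections the count is 869 − 6 + 18 = 881 annual rings.
A: Extension rate ≈ 289.1 / 881 = 0.328 mm per year.
B spans 465.2 / 0.328 = 1418.29 years ≈ 1418 annual rings.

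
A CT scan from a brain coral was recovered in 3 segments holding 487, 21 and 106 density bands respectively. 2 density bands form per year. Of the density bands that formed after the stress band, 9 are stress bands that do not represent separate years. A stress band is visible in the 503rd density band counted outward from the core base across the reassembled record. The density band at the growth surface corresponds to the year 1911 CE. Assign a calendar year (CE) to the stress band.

1860 CE

Total density bands = 487 + 21 + 106 = 614.
614 − 503 = 111 density bands lie beyond the stress band toward the growth surface.
111 − 9 false = 102 true density bands after the stress band.
With 2 density bands per year, 102 / 2 = 51 years.
1911 − 51 = 1860 CE.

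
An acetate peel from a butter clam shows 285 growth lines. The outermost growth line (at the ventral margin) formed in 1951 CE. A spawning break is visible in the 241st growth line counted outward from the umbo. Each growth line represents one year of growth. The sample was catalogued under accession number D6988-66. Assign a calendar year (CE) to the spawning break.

Between growth line 241 and the ventral margin there are 285 − 241 = 44 growth lines.
The growth line at the ventral margin is 1951 CE, so the spawning break dates to 1951 − 44 = 1907 CE.

1907 CE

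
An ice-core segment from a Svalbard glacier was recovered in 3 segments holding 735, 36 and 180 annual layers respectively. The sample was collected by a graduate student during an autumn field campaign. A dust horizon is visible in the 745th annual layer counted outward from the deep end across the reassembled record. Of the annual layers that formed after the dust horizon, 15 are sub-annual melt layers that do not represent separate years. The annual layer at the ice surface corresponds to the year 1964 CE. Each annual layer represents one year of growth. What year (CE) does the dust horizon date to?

Total annual layers = 735 + 36 + 180 = 951.
The dust horizon sits at annual layer 745 from the deep end, so 951 − 745 = 206 annual layers formed after it.
206 − 15 false = 191 true annual layers after the dust horizon.
1964 − 191 = 1773 CE.

1773 CE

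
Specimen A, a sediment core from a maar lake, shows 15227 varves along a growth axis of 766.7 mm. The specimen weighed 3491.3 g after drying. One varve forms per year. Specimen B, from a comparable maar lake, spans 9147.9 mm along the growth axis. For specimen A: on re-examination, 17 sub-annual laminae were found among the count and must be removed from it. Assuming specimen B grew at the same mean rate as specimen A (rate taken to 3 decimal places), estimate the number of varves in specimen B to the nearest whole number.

182958 varves

Specimen A: correcting the raw count gives 15227 − 17 = 15210 true varves.
A: 766.7 mm over 15210 years gives 766.7 / 15210 ≈ 0.050 mm/year.
Specimen B: 9147.9 mm / 0.050 mm per year = 182958.00 years ≈ 182958 varves.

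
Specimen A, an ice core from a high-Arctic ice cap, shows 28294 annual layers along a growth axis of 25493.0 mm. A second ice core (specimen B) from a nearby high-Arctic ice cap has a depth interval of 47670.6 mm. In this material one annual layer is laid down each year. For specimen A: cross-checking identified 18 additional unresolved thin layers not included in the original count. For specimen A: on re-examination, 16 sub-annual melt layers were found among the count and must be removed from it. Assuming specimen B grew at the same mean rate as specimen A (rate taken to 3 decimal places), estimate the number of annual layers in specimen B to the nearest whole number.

52909 annual layers

Specimen A: after corrections the count is 28294 − 16 + 18 = 28296 annual layers.
A: Extension rate ≈ 25493.0 / 28296 = 0.901 mm/year.
B spans 47670.6 / 0.901 = 52908.55 years ≈ 52909 annual layers.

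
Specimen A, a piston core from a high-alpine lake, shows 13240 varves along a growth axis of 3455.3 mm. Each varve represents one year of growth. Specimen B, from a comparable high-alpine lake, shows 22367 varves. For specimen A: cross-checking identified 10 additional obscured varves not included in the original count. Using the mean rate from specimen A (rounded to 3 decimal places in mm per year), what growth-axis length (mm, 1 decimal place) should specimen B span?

Specimen A: adjusted count: 13240 + 10 = 13250 varves.
A: Extension rate ≈ 3455.3 / 13250 = 0.261 mm per year.
For B, 0.261 mm/year × 22367 years = 5837.8 mm.

5837.8 mm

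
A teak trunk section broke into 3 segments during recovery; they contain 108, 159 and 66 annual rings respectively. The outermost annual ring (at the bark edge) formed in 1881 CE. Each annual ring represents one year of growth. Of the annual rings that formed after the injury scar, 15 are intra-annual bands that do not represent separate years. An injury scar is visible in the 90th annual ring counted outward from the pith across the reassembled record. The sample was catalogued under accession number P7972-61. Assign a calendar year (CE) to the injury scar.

1653 CE

Total annual rings = 108 + 159 + 66 = 333.
The injury scar sits at annual ring 90 from the pith, so 333 − 90 = 243 annual rings formed after it.
Excluding 15 false annual rings: 243 − 15 = 228.
1881 − 228 = 1653 CE.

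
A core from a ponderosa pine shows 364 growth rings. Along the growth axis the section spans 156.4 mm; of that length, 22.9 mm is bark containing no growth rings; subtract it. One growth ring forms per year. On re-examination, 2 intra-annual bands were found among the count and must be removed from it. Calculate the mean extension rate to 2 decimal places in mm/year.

0.37 mm/year

After corrections the count is 364 − 2 = 362 growth rings.
Removing the 22.9 mm offcut leaves 156.4 − 22.9 = 133.5 mm.
Mean rate = 133.5 mm / 362 years ≈ 0.37 mm/year.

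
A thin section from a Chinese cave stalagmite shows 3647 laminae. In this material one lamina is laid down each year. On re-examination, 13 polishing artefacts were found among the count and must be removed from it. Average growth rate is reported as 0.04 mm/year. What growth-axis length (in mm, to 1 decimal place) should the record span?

145.4 mm

After corrections the count is 3647 − 13 = 3634 laminae.
3634 years at 0.04 mm/year gives 0.04 × 3634 = 145.4 mm.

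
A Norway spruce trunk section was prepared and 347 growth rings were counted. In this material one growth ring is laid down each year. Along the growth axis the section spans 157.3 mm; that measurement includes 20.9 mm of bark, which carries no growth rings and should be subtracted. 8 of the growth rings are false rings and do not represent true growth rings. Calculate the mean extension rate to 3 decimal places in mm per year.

Correcting the raw count gives 347 − 8 = 339 true growth rings.
The growth record spans 157.3 − 20.9 = 136.4 mm.
Extension rate ≈ 136.4 / 339 = 0.402 mm per year.

0.402 mm per year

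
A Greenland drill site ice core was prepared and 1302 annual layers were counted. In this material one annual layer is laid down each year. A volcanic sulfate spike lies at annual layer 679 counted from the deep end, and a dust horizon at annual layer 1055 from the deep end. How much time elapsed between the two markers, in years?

376 years

The two markers are separated by 1055 − 679 = 376 annual layers.
One annual layer per year makes the interval 376 years.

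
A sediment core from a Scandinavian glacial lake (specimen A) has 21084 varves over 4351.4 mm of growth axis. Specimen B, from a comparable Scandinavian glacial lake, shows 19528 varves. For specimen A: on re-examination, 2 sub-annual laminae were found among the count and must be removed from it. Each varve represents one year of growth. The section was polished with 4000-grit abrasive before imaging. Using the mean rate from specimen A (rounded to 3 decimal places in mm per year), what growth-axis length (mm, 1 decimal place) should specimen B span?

4022.8 mm

Specimen A: true varve count = 21084 − 2 = 21082.
A: 4351.4 mm over 21082 years gives 4351.4 / 21082 ≈ 0.206 mm/year.
Length of B = 0.206 × 19528 = 4022.8 mm.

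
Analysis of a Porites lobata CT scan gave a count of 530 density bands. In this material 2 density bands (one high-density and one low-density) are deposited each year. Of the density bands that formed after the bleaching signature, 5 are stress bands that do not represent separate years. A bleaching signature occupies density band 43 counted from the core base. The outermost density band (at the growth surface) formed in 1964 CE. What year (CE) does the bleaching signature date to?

1723 CE

The bleaching signature sits at density band 43 from the core base, so 530 − 43 = 487 density bands formed after it.
Removing the 5 false density bands leaves 487 − 5 = 482 true density bands beyond the bleaching signature.
482 density bands at 2 per year is 482 / 2 = 241 years.
The density band at the growth surface is 1964 CE, so the bleaching signature dates to 1964 − 241 = 1723 CE.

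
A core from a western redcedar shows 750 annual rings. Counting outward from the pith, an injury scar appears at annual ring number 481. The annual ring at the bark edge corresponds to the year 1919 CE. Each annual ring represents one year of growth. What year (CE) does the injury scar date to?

1650 CE

750 − 481 = 269 annual rings lie beyond the injury scar toward the bark edge.
Counting back 269 years from 1919 CE places the injury scar in 1919 − 269 = 1650 CE.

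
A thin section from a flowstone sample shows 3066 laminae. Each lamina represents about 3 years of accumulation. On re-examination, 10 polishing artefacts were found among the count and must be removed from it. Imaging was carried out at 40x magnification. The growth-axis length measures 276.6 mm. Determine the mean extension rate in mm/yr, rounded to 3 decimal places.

0.030 mm/yr

Correcting the raw count gives 3066 − 10 = 3056 true laminae.
Multiplying by 3 years per lamina: 3056 × 3 = 9168 years.
Mean rate = 276.6 mm / 9168 years ≈ 0.030 mm/yr.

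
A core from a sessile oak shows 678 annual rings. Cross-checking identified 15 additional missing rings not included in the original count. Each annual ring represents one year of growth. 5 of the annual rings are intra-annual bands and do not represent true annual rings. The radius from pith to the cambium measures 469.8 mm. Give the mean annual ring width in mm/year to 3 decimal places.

True annual ring count = 678 − 5 + 15 = 688.
Mean rate = 469.8 mm / 688 years ≈ 0.683 mm/year.

0.683 mm/year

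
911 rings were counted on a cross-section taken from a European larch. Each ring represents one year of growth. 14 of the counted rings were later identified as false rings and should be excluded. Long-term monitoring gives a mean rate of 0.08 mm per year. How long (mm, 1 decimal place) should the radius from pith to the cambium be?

After corrections the count is 911 − 14 = 897 rings.
Length ≈ 0.08 × 897 = 71.8 mm.

71.8 mm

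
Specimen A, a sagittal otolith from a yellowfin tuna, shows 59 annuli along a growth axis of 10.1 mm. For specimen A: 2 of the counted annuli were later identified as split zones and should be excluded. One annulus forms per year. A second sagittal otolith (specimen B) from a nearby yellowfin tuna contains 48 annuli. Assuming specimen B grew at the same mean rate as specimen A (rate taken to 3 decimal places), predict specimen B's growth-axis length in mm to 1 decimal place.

Specimen A: adjusted count: 59 − 2 = 57 annuli.
A: Extension rate ≈ 10.1 / 57 = 0.177 mm/yr.
Length of B = 0.177 × 48 = 8.5 mm.

8.5 mm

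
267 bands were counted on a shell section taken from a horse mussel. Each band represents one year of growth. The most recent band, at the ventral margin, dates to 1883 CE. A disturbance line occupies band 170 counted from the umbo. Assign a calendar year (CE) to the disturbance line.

1786 CE

Between band 170 and the ventral margin there are 267 − 170 = 97 bands.
The band at the ventral margin is 1883 CE, so the disturbance line dates to 1883 − 97 = 1786 CE.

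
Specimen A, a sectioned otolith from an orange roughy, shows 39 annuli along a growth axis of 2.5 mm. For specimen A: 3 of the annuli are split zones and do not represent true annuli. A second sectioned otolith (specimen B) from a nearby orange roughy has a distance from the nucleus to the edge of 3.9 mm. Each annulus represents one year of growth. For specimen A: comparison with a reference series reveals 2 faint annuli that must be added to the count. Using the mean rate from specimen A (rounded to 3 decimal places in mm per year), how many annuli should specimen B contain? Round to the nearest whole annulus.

Specimen A: adjusted count: 39 − 3 + 2 = 38 annuli.
A: 2.5 mm over 38 years gives 2.5 / 38 ≈ 0.066 mm/yr.
B spans 3.9 / 0.066 = 59.09 years ≈ 59 annuli.

59 annuli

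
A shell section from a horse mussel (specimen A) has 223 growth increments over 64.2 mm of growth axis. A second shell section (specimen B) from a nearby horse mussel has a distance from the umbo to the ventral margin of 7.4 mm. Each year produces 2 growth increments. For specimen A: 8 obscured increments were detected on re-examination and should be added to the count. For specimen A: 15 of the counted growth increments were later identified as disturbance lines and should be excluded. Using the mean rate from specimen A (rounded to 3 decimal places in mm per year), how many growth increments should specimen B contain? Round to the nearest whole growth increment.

25 growth increments

Specimen A: adjusted count: 223 − 15 + 8 = 216 growth increments.
Specimen A: 216 growth increments at 2 per year is 216 / 2 = 108 years.
A: Mean rate = 64.2 mm / 108 years ≈ 0.594 mm per year.
For B, 7.4 / 0.594 = 12.46 years; at 2 growth increments per year that is 12.46 × 2 ≈ 25 growth increments.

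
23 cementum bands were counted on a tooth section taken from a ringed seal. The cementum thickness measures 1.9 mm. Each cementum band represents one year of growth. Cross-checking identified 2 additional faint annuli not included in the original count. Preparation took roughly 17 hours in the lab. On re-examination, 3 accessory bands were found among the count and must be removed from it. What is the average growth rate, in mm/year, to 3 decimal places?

0.086 mm/year

True cementum band count = 23 − 3 + 2 = 22.
Extension rate ≈ 1.9 / 22 = 0.086 mm/year.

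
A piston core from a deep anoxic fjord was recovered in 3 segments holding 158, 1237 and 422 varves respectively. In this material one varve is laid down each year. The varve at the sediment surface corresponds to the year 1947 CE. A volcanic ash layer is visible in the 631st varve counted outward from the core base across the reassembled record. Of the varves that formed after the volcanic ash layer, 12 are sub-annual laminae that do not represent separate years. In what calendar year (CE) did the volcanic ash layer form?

773 CE

Total varves = 158 + 1237 + 422 = 1817.
The volcanic ash layer sits at varve 631 from the core base, so 1817 − 631 = 1186 varves formed after it.
1186 − 12 false = 1174 true varves after the volcanic ash layer.
1947 − 1174 = 773 CE.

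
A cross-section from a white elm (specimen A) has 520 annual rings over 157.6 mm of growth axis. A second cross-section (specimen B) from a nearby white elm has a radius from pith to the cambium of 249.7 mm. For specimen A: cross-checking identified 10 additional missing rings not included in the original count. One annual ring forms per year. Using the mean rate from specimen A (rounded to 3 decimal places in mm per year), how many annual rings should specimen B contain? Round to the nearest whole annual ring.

Specimen A: adjusted count: 520 + 10 = 530 annual rings.
A: Extension rate ≈ 157.6 / 530 = 0.297 mm per year.
B spans 249.7 / 0.297 = 840.74 years ≈ 841 annual rings.

841 annual rings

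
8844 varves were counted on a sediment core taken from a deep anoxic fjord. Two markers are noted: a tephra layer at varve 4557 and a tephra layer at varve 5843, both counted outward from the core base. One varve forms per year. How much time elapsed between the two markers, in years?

1286 years

5843 − 4557 = 1286 varves lie between the two events.
That is 1286 years at one varve per year.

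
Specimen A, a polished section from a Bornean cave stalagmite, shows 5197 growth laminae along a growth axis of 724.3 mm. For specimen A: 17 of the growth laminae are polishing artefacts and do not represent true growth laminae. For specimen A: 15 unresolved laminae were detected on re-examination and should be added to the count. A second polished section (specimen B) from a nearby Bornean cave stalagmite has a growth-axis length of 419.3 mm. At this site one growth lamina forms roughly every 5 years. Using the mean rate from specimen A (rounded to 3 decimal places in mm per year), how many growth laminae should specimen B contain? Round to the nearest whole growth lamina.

2995 growth laminae

Specimen A: true growth lamina count = 5197 − 17 + 15 = 5195.
Specimen A: multiplying by 5 years per growth lamina: 5195 × 5 = 25975 years.
A: Extension rate ≈ 724.3 / 25975 = 0.028 mm/year.
Specimen B: 419.3 mm / 0.028 mm per year = 14975.00 years; at 5 years per growth lamina that is 14975.00 / 5 ≈ 2995 growth laminae.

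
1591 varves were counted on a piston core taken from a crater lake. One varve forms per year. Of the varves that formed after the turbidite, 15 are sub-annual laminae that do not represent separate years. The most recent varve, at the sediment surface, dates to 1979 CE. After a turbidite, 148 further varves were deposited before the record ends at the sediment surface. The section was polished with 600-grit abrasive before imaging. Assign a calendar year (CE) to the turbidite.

148 varves formed after the turbidite.
Excluding 15 false varves: 148 − 15 = 133.
Counting back 133 years from 1979 CE places the turbidite in 1979 − 133 = 1846 CE.

1846 CE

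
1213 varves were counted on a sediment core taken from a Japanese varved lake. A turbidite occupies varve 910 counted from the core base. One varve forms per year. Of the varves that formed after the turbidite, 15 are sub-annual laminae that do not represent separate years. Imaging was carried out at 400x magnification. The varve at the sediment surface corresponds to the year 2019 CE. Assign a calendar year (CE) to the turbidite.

1731 CE

Between varve 910 and the sediment surface there are 1213 − 910 = 303 varves.
303 − 15 false = 288 true varves after the turbidite.
The varve at the sediment surface is 2019 CE, so the turbidite dates to 2019 − 288 = 1731 CE.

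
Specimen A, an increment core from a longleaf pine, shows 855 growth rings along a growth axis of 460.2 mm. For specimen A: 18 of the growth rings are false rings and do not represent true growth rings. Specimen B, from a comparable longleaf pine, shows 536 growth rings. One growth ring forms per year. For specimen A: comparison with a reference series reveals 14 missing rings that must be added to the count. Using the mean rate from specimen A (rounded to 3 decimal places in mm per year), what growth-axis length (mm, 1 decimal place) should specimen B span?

Specimen A: after corrections the count is 855 − 18 + 14 = 851 growth rings.
A: Extension rate ≈ 460.2 / 851 = 0.541 mm per year.
Length of B = 0.541 × 536 = 290.0 mm.

290.0 mm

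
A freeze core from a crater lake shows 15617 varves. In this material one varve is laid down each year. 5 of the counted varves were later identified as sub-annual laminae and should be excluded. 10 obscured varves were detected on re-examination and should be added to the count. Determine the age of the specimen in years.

Correcting the raw count gives 15617 − 5 + 10 = 15622 true varves.
At one varve per year, that is 15622 years.

15622 yr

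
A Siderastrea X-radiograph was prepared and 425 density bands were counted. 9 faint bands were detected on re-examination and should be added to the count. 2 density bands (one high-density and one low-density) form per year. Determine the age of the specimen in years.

217 yr

Adjusted count: 425 + 9 = 434 density bands.
434 density bands at 2 per year is 434 / 2 = 217 years.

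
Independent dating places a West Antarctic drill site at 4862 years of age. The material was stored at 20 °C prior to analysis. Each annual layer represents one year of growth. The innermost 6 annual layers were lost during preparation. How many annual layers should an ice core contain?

One annual layer per year gives 4862 annual layers over 4862 years.
4862 − 6 missed = 4856 annual layers expected in the prepared section.

4856 annual layers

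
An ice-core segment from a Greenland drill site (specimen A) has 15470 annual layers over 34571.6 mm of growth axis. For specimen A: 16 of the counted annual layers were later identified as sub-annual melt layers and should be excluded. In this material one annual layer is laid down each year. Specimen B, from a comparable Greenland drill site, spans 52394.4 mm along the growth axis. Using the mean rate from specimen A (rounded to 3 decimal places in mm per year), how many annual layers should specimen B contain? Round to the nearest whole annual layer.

23422 annual layers

Specimen A: after corrections the count is 15470 − 16 = 15454 annual layers.
A: Mean rate = 34571.6 mm / 15454 years ≈ 2.237 mm per year.
Specimen B: 52394.4 mm / 2.237 mm per year = 23421.73 years ≈ 23422 annual layers.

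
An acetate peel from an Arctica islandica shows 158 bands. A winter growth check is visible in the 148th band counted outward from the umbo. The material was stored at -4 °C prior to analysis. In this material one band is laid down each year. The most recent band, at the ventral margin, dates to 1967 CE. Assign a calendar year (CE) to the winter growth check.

1957 CE

Between band 148 and the ventral margin there are 158 − 148 = 10 bands.
The band at the ventral margin is 1967 CE, so the winter growth check dates to 1967 − 10 = 1957 CE.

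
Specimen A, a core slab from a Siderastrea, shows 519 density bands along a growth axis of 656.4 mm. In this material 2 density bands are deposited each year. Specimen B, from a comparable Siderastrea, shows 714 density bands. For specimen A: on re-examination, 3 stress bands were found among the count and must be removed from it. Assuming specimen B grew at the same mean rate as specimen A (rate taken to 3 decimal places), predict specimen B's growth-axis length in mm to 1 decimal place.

908.2 mm

Specimen A: true density band count = 519 − 3 = 516.
Specimen A: 516 density bands at 2 per year is 516 / 2 = 258 years.
A: Extension rate ≈ 656.4 / 258 = 2.544 mm per year.
Specimen B: 714 density bands at 2 per year is 714 / 2 = 357 years. For B, 2.544 mm/year × 357 years = 908.2 mm.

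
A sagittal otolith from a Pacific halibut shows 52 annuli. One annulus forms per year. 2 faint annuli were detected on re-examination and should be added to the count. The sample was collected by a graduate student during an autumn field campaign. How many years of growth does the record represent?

54 yr

True annulus count = 52 + 2 = 54.
One annulus per year makes the duration 54 years.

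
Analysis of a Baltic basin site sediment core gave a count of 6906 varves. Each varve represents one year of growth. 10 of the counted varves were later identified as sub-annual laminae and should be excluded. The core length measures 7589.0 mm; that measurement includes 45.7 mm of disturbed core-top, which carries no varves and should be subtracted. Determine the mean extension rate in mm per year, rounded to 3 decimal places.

True varve count = 6906 − 10 = 6896.
Net length = 7589.0 − 45.7 = 7543.3 mm.
Mean rate = 7543.3 mm / 6896 years ≈ 1.094 mm per year.

1.094 mm per year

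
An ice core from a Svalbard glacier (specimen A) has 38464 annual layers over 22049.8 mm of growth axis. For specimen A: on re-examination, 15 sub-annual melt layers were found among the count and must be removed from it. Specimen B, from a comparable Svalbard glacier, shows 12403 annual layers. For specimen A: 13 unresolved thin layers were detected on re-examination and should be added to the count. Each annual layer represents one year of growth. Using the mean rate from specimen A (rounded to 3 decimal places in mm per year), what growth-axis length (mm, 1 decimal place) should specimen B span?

7106.9 mm

Specimen A: true annual layer count = 38464 − 15 + 13 = 38462.
A: Mean rate = 22049.8 mm / 38462 years ≈ 0.573 mm/yr.
For B, 0.573 mm/year × 12403 years = 7106.9 mm.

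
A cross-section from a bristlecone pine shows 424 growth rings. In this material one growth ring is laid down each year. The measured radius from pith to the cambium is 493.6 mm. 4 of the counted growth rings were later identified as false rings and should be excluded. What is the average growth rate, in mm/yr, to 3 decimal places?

True growth ring count = 424 − 4 = 420.
Extension rate ≈ 493.6 / 420 = 1.175 mm/yr.

1.175 mm/yr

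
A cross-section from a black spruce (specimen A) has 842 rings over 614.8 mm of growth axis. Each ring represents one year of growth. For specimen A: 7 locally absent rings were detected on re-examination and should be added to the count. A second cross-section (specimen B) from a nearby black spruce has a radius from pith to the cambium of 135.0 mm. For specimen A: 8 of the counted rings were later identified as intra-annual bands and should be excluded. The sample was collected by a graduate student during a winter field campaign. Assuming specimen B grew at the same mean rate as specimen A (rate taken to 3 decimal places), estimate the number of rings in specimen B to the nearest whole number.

185 rings

Specimen A: correcting the raw count gives 842 − 8 + 7 = 841 true rings.
A: Mean rate = 614.8 mm / 841 years ≈ 0.731 mm/yr.
For B, 135.0 / 0.731 = 184.68 years ≈ 185 rings.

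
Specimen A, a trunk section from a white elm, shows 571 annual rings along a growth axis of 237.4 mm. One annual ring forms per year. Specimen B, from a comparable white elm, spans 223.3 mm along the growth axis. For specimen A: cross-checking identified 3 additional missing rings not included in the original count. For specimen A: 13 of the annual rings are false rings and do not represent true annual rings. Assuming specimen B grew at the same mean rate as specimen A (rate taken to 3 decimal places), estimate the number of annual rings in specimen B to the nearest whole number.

528 annual rings

Specimen A: after corrections the count is 571 − 13 + 3 = 561 annual rings.
A: Mean rate = 237.4 mm / 561 years ≈ 0.423 mm per year.
Specimen B: 223.3 mm / 0.423 mm per year = 527.90 years ≈ 528 annual rings.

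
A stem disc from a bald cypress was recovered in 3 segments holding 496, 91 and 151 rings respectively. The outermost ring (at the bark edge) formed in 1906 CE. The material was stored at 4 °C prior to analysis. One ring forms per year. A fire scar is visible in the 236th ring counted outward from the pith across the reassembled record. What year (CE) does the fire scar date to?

1404 CE

Total rings = 496 + 91 + 151 = 738.
Between ring 236 and the bark edge there are 738 − 236 = 502 rings.
1906 − 502 = 1404 CE.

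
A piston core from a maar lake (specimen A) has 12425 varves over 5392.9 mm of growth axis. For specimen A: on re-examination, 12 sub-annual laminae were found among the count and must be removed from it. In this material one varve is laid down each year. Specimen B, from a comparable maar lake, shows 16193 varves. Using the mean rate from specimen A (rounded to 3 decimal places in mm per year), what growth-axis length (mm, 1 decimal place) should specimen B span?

Specimen A: adjusted count: 12425 − 12 = 12413 varves.
A: Extension rate ≈ 5392.9 / 12413 = 0.434 mm/yr.
For B, 0.434 mm/year × 16193 years = 7027.8 mm.

7027.8 mm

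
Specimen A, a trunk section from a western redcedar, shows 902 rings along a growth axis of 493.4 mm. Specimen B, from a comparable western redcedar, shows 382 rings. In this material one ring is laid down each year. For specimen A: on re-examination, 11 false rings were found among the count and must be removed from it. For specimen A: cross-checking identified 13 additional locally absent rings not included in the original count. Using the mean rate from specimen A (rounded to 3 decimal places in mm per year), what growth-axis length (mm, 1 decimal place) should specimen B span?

Specimen A: adjusted count: 902 − 11 + 13 = 904 rings.
A: Mean rate = 493.4 mm / 904 years ≈ 0.546 mm per year.
For B, 0.546 mm/year × 382 years = 208.6 mm.

208.6 mm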